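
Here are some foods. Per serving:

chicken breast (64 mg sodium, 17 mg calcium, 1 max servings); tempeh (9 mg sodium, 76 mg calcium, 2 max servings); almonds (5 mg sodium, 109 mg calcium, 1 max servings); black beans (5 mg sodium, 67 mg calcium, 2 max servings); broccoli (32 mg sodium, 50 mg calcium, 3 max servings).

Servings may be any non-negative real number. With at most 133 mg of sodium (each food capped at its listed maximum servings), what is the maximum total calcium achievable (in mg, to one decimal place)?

546.1 mg

Calcium per mg sodium: almonds 21.8, black beans 13.4, tempeh 8.444, broccoli 1.562, chicken breast 0.2656.
Take 1 serving of almonds: uses 5 mg sodium, +109.0 mg calcium (running total 109.0 mg).
Take 2 servings of black beans: uses 10 mg sodium, +134.0 mg calcium (running total 243.0 mg).
Take 2 servings of tempeh: uses 18 mg sodium, +152.0 mg calcium (running total 395.0 mg).
Take 3 servings of broccoli: uses 96 mg sodium, +150.0 mg calcium (running total 545.0 mg).
Take 0.0625 servings of chicken breast: uses 4 mg sodium, +1.1 mg calcium (running total 546.1 mg).
Filling greedily by calcium-per-mg sodium is optimal for one linear limit, giving 546.1 mg.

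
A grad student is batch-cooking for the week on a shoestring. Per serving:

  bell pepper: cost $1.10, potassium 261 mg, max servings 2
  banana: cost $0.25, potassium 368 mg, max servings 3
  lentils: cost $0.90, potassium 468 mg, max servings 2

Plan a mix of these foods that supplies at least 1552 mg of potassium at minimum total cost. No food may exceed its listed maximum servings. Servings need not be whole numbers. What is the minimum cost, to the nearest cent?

$1.61

Cost per mg of potassium: banana $0.0007, lentils $0.0019, bell pepper $0.0042.
Take 3 servings of banana: +1104.0 mg potassium for $0.75 (total $0.75, still need 448.0 mg).
Take 0.9573 servings of lentils: +448.0 mg potassium for $0.86 (total $1.61, still need 0.0 mg).
Greedy by cheapest-per-mg is optimal for a single linear constraint, so the minimum cost is $1.61.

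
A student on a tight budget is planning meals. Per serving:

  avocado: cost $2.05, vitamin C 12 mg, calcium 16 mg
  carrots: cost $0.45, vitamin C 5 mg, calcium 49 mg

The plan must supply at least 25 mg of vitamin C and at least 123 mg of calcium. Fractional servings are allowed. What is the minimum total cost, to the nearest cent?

$2.25

Minimising a linear cost over {vitamin C ≥ 25, calcium ≥ 123, servings ≥ 0} — the optimum is at a vertex, using one or two foods.
avocado only: max(25/12, 123/16) = 7.688 servings → $15.76.
carrots only: max(25/5, 123/49) = 5 servings → $2.25.
avocado + carrots with both tight: 1.201 servings and 2.118 servings → $3.41.
So the least-cost plan costs $2.25.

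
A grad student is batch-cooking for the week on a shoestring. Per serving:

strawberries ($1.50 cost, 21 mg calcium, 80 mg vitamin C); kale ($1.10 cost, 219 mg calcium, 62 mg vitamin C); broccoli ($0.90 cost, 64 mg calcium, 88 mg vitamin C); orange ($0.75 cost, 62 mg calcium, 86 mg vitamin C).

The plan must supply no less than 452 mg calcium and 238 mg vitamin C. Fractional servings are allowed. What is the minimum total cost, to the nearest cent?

$2.98

At the optimum either one food covers both requirements or two foods hit both targets exactly; no other combination can be cheaper.
strawberries only: max(452/21, 238/80) = 21.52 servings → $32.29.
kale only: max(452/219, 238/62) = 3.839 servings → $4.22.
broccoli only: max(452/64, 238/88) = 7.062 servings → $6.36.
orange only: max(452/62, 238/86) = 7.29 servings → $5.47.
strawberries + kale with both tight: 1.486 servings and 1.921 servings → $4.34.
strawberries + broccoli with both targets exact would need a negative amount; discard.
strawberries + orange with both targets exact would need a negative amount; discard.
kale + broccoli with both tight: 1.604 servings and 1.575 servings → $3.18.
kale + orange with both tight: 1.609 servings and 1.608 servings → $2.98.
broccoli + orange: the both-tight solution has a negative serving — not a feasible corner.
So the least-cost plan costs $2.98.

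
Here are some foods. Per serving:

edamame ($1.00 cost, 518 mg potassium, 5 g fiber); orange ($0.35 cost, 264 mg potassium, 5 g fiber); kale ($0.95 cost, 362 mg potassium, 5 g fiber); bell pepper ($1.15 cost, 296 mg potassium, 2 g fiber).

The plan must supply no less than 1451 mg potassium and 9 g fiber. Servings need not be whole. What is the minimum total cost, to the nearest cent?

A basic optimal solution has at most two foods positive. Try each food alone and each pair with both targets met exactly.
edamame only: max(1451/518, 9/5) = 2.801 servings → $2.80.
orange only: max(1451/264, 9/5) = 5.496 servings → $1.92.
kale only: max(1451/362, 9/5) = 4.008 servings → $3.81.
bell pepper only: max(1451/296, 9/2) = 4.902 servings → $5.64.
edamame + orange: the both-tight solution has a negative serving — not a feasible corner.
edamame + kale with both targets exact would need a negative amount; discard.
edamame + bell pepper with both targets exact would need a negative amount; discard.
orange + kale with both targets exact would need a negative amount; discard.
orange + bell pepper with both targets exact would need a negative amount; discard.
kale + bell pepper with both targets exact would need a negative amount; discard.
So the least-cost plan costs $1.92.

$1.92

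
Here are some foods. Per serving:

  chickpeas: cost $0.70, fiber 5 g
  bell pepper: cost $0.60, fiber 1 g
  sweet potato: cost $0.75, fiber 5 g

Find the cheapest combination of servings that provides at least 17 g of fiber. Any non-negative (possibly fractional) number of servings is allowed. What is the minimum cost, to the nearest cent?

$2.38

Cost per g of fiber: chickpeas $0.1400, sweet potato $0.1500, bell pepper $0.6000.
With no serving limits, use only chickpeas: 17 g / 5 g = 3.4 servings × $0.70 = $2.38.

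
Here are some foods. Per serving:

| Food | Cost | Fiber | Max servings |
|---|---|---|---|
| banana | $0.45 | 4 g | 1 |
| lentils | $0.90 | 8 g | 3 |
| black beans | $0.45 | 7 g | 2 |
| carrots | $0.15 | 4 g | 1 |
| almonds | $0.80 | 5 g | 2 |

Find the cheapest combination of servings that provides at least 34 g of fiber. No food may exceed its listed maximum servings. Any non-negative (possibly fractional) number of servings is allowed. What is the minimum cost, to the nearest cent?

$2.85

Cost per g of fiber: carrots $0.0375, black beans $0.0643, banana $0.1125, lentils $0.1125, almonds $0.1600.
Take 1 serving of carrots: +4.0 g fiber for $0.15 (total $0.15, still need 30.0 g).
Take 2 servings of black beans: +14.0 g fiber for $0.90 (total $1.05, still need 16.0 g).
Take 1 serving of banana: +4.0 g fiber for $0.45 (total $1.50, still need 12.0 g).
Take 1.5 servings of lentils: +12.0 g fiber for $1.35 (total $2.85, still need 0.0 g).
Filling from the cheapest source first is optimal under one linear minimum: $2.85.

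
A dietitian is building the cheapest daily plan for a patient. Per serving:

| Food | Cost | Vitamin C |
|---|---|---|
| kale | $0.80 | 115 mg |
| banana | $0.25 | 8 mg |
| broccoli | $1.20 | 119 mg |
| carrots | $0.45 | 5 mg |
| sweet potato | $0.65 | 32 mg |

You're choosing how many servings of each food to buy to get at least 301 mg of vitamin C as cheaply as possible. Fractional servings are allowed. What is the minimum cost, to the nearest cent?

$2.09

Cost per mg of vitamin C: kale $0.0070, broccoli $0.0101, sweet potato $0.0203, banana $0.0312, carrots $0.0900.
With no serving limits, use only kale: 301 mg / 115 mg = 2.617 servings × $0.80 = $2.09.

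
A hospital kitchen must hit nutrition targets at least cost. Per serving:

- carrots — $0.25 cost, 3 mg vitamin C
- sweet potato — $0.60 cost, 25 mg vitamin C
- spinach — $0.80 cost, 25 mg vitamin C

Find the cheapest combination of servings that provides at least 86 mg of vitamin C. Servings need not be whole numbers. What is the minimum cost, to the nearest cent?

Cost per mg of vitamin C: sweet potato $0.0240, spinach $0.0320, carrots $0.0833.
With no serving limits, use only sweet potato: 86 mg / 25 mg = 3.44 servings × $0.60 = $2.06.

$2.06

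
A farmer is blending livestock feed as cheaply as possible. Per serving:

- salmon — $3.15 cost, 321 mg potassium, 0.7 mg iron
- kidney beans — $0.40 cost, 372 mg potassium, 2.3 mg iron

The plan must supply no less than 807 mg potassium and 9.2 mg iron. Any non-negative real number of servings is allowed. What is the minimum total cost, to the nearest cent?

$1.60

This is a tiny linear program; its minimum lies at a vertex of the feasible set. List the vertices and price them.
salmon only: max(807/321, 9.2/0.7) = 13.14 servings → $41.40.
kidney beans only: max(807/372, 9.2/2.3) = 4 servings → $1.60.
salmon + kidney beans with both targets exact would need a negative amount; discard.
Cheapest feasible corner: $1.60.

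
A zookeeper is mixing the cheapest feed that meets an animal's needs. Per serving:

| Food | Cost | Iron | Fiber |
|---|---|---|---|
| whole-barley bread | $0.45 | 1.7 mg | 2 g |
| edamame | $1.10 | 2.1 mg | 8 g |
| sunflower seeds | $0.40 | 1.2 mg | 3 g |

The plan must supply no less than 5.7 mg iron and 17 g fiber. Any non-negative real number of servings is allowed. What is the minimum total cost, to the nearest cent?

$2.27

For a min-cost LP with two ≥-constraints, a basic feasible solution has at most two positive variables.
whole-barley bread only: max(5.7/1.7, 17/2) = 8.5 servings → $3.83.
edamame only: max(5.7/2.1, 17/8) = 2.714 servings → $2.99.
sunflower seeds only: max(5.7/1.2, 17/3) = 5.667 servings → $2.27.
whole-barley bread + edamame with both tight: 1.053 servings and 1.862 servings → $2.52.
whole-barley bread + sunflower seeds: the both-tight solution has a negative serving — not a feasible corner.
edamame + sunflower seeds with both tight: 1 serving and 3 servings → $2.30.
So the least-cost plan costs $2.27.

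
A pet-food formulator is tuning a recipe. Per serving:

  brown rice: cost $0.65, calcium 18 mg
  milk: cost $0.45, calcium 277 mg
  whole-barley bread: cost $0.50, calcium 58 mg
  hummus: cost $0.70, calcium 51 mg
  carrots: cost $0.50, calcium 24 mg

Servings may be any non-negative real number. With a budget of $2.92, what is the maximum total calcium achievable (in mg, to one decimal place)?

Calcium per dollar: milk 615.6, whole-barley bread 116, hummus 72.86, carrots 48, brown rice 27.69.
With no serving limits, spend the whole cost allowance on milk: $2.92 / $0.45 × 277 mg = 1797.4 mg.

1797.4 mg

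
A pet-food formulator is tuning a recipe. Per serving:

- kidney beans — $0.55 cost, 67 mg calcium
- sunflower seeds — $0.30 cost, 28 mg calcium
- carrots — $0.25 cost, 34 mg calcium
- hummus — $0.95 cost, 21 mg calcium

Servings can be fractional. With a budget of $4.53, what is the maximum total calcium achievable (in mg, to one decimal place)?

616.1 mg

Calcium per dollar: carrots 136, kidney beans 121.8, sunflower seeds 93.33, hummus 22.11.
With no serving limits, spend the whole cost allowance on carrots: $4.53 / $0.25 × 34 mg = 616.1 mg.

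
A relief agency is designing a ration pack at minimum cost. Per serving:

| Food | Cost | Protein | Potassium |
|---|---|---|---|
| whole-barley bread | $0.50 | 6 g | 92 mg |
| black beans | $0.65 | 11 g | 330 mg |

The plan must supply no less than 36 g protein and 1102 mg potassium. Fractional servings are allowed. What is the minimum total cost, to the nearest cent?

$2.17

Two binding constraints pin down two serving amounts, so the optimal mix uses at most two foods. The candidates are each food alone (scaled to the tighter of protein/potassium) and each pair with both constraints tight.
whole-barley bread only: max(36/6, 1102/92) = 11.98 servings → $5.99.
black beans only: max(36/11, 1102/330) = 3.339 servings → $2.17.
whole-barley bread + black beans with both targets exact would need a negative amount; discard.
Cheapest feasible corner: $2.17.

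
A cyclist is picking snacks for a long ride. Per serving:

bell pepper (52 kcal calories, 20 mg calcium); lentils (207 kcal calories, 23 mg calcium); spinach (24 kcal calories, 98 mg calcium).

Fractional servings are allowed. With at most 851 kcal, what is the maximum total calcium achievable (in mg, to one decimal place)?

Calcium per kcal: spinach 4.083, bell pepper 0.3846, lentils 0.1111.
With no serving limits, spend the whole calories allowance on spinach: 851 kcal / 24 kcal × 98 mg = 3474.9 mg.

3474.9 mg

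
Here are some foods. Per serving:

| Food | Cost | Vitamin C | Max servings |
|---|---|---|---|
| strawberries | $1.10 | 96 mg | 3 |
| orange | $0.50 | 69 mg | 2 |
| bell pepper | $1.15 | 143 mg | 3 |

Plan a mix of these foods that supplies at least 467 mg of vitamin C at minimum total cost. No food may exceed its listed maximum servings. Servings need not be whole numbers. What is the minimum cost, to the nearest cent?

Cost per mg of vitamin C: orange $0.0072, bell pepper $0.0080, strawberries $0.0115.
Take 2 servings of orange: +138.0 mg vitamin C for $1.00 (total $1.00, still need 329.0 mg).
Take 2.301 servings of bell pepper: +329.0 mg vitamin C for $2.65 (total $3.65, still need 0.0 mg).
Filling from the cheapest source first is optimal under one linear minimum: $3.65.

$3.65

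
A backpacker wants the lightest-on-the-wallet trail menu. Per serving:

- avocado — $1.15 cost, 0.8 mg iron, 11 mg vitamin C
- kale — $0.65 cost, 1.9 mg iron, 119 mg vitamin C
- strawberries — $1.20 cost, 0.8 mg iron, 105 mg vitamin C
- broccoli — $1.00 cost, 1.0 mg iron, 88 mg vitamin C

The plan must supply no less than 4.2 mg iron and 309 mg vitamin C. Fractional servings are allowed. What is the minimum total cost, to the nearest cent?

$1.69

Two binding constraints pin down two serving amounts, so the optimal mix uses at most two foods. The candidates are each food alone (scaled to the tighter of iron/vitamin C) and each pair with both constraints tight.
avocado only: max(4.2/0.8, 309/11) = 28.09 servings → $32.30.
kale only: max(4.2/1.9, 309/119) = 2.597 servings → $1.69.
strawberries only: max(4.2/0.8, 309/105) = 5.25 servings → $6.30.
broccoli only: max(4.2/1.0, 309/88) = 4.2 servings → $4.20.
avocado + kale: intersection lies outside the first quadrant.
avocado + strawberries with both tight: 2.577 servings and 2.673 servings → $6.17.
avocado + broccoli with both tight: 1.02 servings and 3.384 servings → $4.56.
kale + strawberries with both tight: 1.858 servings and 0.837 servings → $2.21.
kale + broccoli with both tight: 1.257 servings and 1.811 servings → $2.63.
strawberries + broccoli: the both-tight solution has a negative serving — not a feasible corner.
Cheapest feasible corner: $1.69.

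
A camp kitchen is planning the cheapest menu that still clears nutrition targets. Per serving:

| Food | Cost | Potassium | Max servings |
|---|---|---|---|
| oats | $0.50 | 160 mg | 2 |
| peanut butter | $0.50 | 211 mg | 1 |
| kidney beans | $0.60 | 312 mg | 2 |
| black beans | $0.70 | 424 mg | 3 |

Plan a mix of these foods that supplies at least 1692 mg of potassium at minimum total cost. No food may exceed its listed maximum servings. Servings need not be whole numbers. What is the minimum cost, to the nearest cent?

Cost per mg of potassium: black beans $0.0017, kidney beans $0.0019, peanut butter $0.0024, oats $0.0031.
Take 3 servings of black beans: +1272.0 mg potassium for $2.10 (total $2.10, still need 420.0 mg).
Take 1.346 servings of kidney beans: +420.0 mg potassium for $0.81 (total $2.91, still need 0.0 mg).
Greedy by cheapest-per-mg is optimal for a single linear constraint, so the minimum cost is $2.91.

$2.91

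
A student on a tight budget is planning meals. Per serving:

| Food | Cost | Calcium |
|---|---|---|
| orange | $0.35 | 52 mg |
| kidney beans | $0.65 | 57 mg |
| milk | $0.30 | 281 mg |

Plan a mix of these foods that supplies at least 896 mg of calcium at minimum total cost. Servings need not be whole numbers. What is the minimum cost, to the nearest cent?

$0.96

Cost per mg of calcium: milk $0.0011, orange $0.0067, kidney beans $0.0114.
With no serving limits, use only milk: 896 mg / 281 mg = 3.189 servings × $0.30 = $0.96.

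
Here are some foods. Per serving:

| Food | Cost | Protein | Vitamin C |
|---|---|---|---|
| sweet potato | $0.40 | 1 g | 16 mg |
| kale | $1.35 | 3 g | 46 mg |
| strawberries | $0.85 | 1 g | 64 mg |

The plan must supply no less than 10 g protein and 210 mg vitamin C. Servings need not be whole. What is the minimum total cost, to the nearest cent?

$4.47

With two linear requirements the optimum uses one or two foods; enumerate the corners.
sweet potato only: max(10/1, 210/16) = 13.12 servings → $5.25.
kale only: max(10/3, 210/46) = 4.565 servings → $6.16.
strawberries only: max(10/1, 210/64) = 10 servings → $8.50.
sweet potato + kale with both targets exact would need a negative amount; discard.
sweet potato + strawberries with both tight: 8.958 servings and 1.042 servings → $4.47.
kale + strawberries with both tight: 2.945 servings and 1.164 servings → $4.97.
So the least-cost plan costs $4.47.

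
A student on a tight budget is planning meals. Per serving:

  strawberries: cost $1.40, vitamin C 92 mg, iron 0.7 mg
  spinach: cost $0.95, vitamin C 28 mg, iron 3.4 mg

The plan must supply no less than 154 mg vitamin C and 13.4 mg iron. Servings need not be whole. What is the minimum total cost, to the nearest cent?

$4.35

With two linear requirements the optimum uses one or two foods; enumerate the corners.
strawberries only: max(154/92, 13.4/0.7) = 19.14 servings → $26.80.
spinach only: max(154/28, 13.4/3.4) = 5.5 servings → $5.22.
strawberries + spinach with both tight: 0.5061 servings and 3.837 servings → $4.35.
The minimum over all feasible corners is $4.35.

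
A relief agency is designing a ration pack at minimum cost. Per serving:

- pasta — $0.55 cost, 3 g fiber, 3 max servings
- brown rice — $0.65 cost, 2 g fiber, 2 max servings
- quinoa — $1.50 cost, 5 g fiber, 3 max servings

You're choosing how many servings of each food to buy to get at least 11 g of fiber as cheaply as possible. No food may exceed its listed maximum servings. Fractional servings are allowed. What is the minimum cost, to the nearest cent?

$2.25

Cost per g of fiber: pasta $0.1833, quinoa $0.3000, brown rice $0.3250.
Take 3 servings of pasta: +9.0 g fiber for $1.65 (total $1.65, still need 2.0 g).
Take 0.4 servings of quinoa: +2.0 g fiber for $0.60 (total $2.25, still need 0.0 g).
Filling from the cheapest source first is optimal under one linear minimum: $2.25.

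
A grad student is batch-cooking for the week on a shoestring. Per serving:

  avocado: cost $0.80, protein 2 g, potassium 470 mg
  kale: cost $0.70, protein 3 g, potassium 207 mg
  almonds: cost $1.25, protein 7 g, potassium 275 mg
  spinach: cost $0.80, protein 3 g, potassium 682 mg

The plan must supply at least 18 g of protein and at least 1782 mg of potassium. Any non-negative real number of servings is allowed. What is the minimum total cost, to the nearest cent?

$3.72

With two linear requirements the optimum uses one or two foods; enumerate the corners.
avocado only: max(18/2, 1782/470) = 9 servings → $7.20.
kale only: max(18/3, 1782/207) = 8.609 servings → $6.03.
almonds only: max(18/7, 1782/275) = 6.48 servings → $8.10.
spinach only: max(18/3, 1782/682) = 6 servings → $4.80.
avocado + kale with both tight: 1.627 servings and 4.916 servings → $4.74.
avocado + almonds with both tight: 2.746 servings and 1.787 servings → $4.43.
avocado + spinach with both targets exact would need a negative amount; discard.
kale + almonds with both targets exact would need a negative amount; discard.
kale + spinach with both tight: 4.863 servings and 1.137 servings → $4.31.
almonds + spinach with both tight: 1.755 servings and 1.905 servings → $3.72.
So the least-cost plan costs $3.72.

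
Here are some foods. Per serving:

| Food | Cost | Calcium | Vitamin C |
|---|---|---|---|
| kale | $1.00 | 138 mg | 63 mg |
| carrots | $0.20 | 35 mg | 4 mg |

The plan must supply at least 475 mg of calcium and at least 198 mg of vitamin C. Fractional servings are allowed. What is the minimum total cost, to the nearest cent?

An LP optimum is at a vertex; with two nutrient constraints at most two foods are used. Check each candidate.
kale only: max(475/138, 198/63) = 3.442 servings → $3.44.
carrots only: max(475/35, 198/4) = 49.5 servings → $9.90.
kale + carrots with both tight: 3.043 servings and 1.574 servings → $3.36.
The minimum over all feasible corners is $3.36.

$3.36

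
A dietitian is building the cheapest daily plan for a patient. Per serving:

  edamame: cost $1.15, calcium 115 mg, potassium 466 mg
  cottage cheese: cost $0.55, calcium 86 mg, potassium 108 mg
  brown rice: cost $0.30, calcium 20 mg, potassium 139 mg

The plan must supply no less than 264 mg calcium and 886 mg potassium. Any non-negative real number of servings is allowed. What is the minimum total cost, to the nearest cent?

An LP optimum is at a vertex; with two nutrient constraints at most two foods are used. Check each candidate.
edamame only: max(264/115, 886/466) = 2.296 servings → $2.64.
cottage cheese only: max(264/86, 886/108) = 8.204 servings → $4.51.
brown rice only: max(264/20, 886/139) = 13.2 servings → $3.96.
edamame + cottage cheese with both tight: 1.724 servings and 0.7642 servings → $2.40.
edamame + brown rice with both targets exact would need a negative amount; discard.
cottage cheese + brown rice with both tight: 1.938 servings and 4.869 servings → $2.53.
The minimum over all feasible corners is $2.40.

$2.40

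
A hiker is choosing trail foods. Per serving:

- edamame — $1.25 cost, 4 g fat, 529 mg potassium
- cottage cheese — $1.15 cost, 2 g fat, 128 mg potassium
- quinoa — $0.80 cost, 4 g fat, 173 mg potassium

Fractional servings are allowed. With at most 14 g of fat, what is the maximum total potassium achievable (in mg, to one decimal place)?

Potassium per g fat: edamame 132.2, cottage cheese 64, quinoa 43.25.
With no serving limits, spend the whole fat allowance on edamame: 14 g / 4 g × 529 mg = 1851.5 mg.

1851.5 mg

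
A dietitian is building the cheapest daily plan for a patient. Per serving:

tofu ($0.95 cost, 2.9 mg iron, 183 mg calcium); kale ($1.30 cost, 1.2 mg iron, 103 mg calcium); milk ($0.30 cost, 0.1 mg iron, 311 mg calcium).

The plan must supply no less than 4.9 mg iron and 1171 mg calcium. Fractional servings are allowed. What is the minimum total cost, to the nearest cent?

tofu only: max(4.9/2.9, 1171/183) = 6.399 servings → $6.08.
kale only: max(4.9/1.2, 1171/103) = 11.37 servings → $14.78.
milk only: max(4.9/0.1, 1171/311) = 49 servings → $14.70.
tofu + kale: intersection lies outside the first quadrant.
tofu + milk with both tight: 1.592 servings and 2.828 servings → $2.36.
kale + milk with both tight: 3.877 servings and 2.481 servings → $5.78.
Cheapest feasible corner: $2.36.

$2.36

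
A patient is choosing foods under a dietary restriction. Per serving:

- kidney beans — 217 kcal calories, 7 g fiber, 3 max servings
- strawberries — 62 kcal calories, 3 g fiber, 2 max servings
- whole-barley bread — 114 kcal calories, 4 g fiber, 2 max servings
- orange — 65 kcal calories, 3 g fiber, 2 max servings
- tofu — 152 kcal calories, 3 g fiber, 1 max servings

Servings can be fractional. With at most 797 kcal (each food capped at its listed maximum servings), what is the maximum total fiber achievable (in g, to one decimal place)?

Fiber per kcal: strawberries 0.04839, orange 0.04615, whole-barley bread 0.03509, kidney beans 0.03226, tofu 0.01974.
Take 2 servings of strawberries: uses 124 kcal, +6.0 g fiber (running total 6.0 g).
Take 2 servings of orange: uses 130 kcal, +6.0 g fiber (running total 12.0 g).
Take 2 servings of whole-barley bread: uses 228 kcal, +8.0 g fiber (running total 20.0 g).
Take 1.452 servings of kidney beans: uses 315 kcal, +10.2 g fiber (running total 30.2 g).
Filling greedily by fiber-per-kcal is optimal for one linear limit, giving 30.2 g.

30.2 g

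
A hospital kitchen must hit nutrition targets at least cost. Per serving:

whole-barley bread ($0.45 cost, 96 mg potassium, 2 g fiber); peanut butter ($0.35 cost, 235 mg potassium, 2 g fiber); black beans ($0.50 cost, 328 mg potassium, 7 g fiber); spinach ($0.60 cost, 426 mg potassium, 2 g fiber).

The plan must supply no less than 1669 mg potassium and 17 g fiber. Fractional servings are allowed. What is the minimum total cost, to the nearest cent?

Compare the cost at each extreme point of the feasible region.
whole-barley bread only: max(1669/96, 17/2) = 17.39 servings → $7.82.
peanut butter only: max(1669/235, 17/2) = 8.5 servings → $2.98.
black beans only: max(1669/328, 17/7) = 5.088 servings → $2.54.
spinach only: max(1669/426, 17/2) = 8.5 servings → $5.10.
whole-barley bread + peanut butter with both tight: 2.363 servings and 6.137 servings → $3.21.
whole-barley bread + black beans: the both-tight solution has a negative serving — not a feasible corner.
whole-barley bread + spinach with both tight: 5.915 servings and 2.585 servings → $4.21.
peanut butter + black beans with both tight: 6.175 servings and 0.6643 servings → $2.49.
peanut butter + spinach: the both-tight solution has a negative serving — not a feasible corner.
black beans + spinach with both tight: 1.678 servings and 2.626 servings → $2.41.
Cheapest feasible corner: $2.41.

$2.41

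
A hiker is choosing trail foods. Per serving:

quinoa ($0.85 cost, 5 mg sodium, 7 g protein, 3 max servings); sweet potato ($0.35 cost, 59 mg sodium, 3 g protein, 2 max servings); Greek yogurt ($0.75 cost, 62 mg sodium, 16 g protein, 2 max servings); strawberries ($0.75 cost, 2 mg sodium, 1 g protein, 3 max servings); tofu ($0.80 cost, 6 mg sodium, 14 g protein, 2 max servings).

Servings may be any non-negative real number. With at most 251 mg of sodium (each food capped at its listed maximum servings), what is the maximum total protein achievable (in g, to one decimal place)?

Protein per mg sodium: tofu 2.333, quinoa 1.4, strawberries 0.5, Greek yogurt 0.2581, sweet potato 0.05085.
Take 2 servings of tofu: uses 12 mg sodium, +28.0 g protein (running total 28.0 g).
Take 3 servings of quinoa: uses 15 mg sodium, +21.0 g protein (running total 49.0 g).
Take 3 servings of strawberries: uses 6 mg sodium, +3.0 g protein (running total 52.0 g).
Take 2 servings of Greek yogurt: uses 124 mg sodium, +32.0 g protein (running total 84.0 g).
Take 1.593 servings of sweet potato: uses 94 mg sodium, +4.8 g protein (running total 88.8 g).
Filling greedily by protein-per-mg sodium is optimal for one linear limit, giving 88.8 g.

88.8 g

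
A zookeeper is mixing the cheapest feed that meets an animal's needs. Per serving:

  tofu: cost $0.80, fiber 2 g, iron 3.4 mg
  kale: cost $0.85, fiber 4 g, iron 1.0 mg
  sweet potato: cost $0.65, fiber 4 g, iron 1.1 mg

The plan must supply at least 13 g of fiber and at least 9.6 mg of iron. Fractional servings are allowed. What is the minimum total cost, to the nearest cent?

tofu only: max(13/2, 9.6/3.4) = 6.5 servings → $5.20.
kale only: max(13/4, 9.6/1.0) = 9.6 servings → $8.16.
sweet potato only: max(13/4, 9.6/1.1) = 8.727 servings → $5.67.
tofu + kale with both tight: 2.19 servings and 2.155 servings → $3.58.
tofu + sweet potato with both tight: 2.114 servings and 2.193 servings → $3.12.
kale + sweet potato: the both-tight solution has a negative serving — not a feasible corner.
The minimum over all feasible corners is $3.12.

$3.12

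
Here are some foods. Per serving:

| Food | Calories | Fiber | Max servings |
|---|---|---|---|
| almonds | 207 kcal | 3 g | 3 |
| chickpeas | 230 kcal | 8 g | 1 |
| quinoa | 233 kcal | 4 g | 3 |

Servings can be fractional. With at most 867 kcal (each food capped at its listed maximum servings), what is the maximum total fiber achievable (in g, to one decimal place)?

18.9 g

Fiber per kcal: chickpeas 0.03478, quinoa 0.01717, almonds 0.01449.
Take 1 serving of chickpeas: uses 230 kcal, +8.0 g fiber (running total 8.0 g).
Take 2.734 servings of quinoa: uses 637 kcal, +10.9 g fiber (running total 18.9 g).
Filling greedily by fiber-per-kcal is optimal for one linear limit, giving 18.9 g.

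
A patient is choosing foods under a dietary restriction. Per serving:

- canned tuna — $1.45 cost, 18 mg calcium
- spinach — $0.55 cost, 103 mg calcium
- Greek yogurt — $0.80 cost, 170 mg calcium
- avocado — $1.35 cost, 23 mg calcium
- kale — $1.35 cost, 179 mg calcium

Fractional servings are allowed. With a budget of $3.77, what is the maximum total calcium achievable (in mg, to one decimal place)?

Calcium per dollar: Greek yogurt 212.5, spinach 187.3, kale 132.6, avocado 17.04, canned tuna 12.41.
With no serving limits, spend the whole cost allowance on Greek yogurt: $3.77 / $0.80 × 170 mg = 801.1 mg.

801.1 mg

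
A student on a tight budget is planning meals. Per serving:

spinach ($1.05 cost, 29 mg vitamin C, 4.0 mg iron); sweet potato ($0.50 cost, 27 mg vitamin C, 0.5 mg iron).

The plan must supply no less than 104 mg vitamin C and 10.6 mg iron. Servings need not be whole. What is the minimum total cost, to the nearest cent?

$3.21

The cheapest plan sits at a corner of the feasible region — with two constraints it uses at most two foods.
spinach only: max(104/29, 10.6/4.0) = 3.586 servings → $3.77.
sweet potato only: max(104/27, 10.6/0.5) = 21.2 servings → $10.60.
spinach + sweet potato with both tight: 2.505 servings and 1.161 servings → $3.21.
So the least-cost plan costs $3.21.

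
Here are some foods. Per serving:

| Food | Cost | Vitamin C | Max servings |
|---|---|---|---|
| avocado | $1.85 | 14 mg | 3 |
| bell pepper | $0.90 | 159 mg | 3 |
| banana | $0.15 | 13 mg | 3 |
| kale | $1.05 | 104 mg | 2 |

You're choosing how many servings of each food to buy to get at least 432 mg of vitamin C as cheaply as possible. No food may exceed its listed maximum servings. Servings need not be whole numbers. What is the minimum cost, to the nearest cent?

Cost per mg of vitamin C: bell pepper $0.0057, kale $0.0101, banana $0.0115, avocado $0.1321.
Take 2.717 servings of bell pepper: +432.0 mg vitamin C for $2.45 (total $2.45, still need 0.0 mg).
Filling from the cheapest source first is optimal under one linear minimum: $2.45.

$2.45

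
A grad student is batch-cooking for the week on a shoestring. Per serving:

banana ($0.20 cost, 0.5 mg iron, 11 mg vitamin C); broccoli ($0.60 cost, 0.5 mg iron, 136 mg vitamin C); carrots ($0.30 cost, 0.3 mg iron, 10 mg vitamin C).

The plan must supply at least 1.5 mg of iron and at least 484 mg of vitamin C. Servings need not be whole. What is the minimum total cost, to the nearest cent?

$2.14

Check every corner: each single food scaled to meet both minima, and each pair solved so both constraints bind.
banana only: max(1.5/0.5, 484/11) = 44 servings → $8.80.
broccoli only: max(1.5/0.5, 484/136) = 3.559 servings → $2.14.
carrots only: max(1.5/0.3, 484/10) = 48.4 servings → $14.52.
banana + broccoli with both targets exact would need a negative amount; discard.
banana + carrots with both targets exact would need a negative amount; discard.
broccoli + carrots: intersection lies outside the first quadrant.
Cheapest feasible corner: $2.14.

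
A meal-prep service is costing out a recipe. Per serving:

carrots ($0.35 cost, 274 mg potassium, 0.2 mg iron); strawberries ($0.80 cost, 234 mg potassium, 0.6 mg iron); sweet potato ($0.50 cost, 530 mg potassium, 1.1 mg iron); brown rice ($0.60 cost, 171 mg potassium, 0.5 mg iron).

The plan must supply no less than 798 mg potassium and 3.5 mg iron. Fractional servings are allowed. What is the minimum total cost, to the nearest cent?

For a min-cost LP with two ≥-constraints, a basic feasible solution has at most two positive variables.
carrots only: max(798/274, 3.5/0.2) = 17.5 servings → $6.12.
strawberries only: max(798/234, 3.5/0.6) = 5.833 servings → $4.67.
sweet potato only: max(798/530, 3.5/1.1) = 3.182 servings → $1.59.
brown rice only: max(798/171, 3.5/0.5) = 7 servings → $4.20.
carrots + strawberries: intersection lies outside the first quadrant.
carrots + sweet potato with both targets exact would need a negative amount; discard.
carrots + brown rice: intersection lies outside the first quadrant.
strawberries + sweet potato: the both-tight solution has a negative serving — not a feasible corner.
strawberries + brown rice: the both-tight solution has a negative serving — not a feasible corner.
sweet potato + brown rice with both targets exact would need a negative amount; discard.
Cheapest feasible corner: $1.59.

$1.59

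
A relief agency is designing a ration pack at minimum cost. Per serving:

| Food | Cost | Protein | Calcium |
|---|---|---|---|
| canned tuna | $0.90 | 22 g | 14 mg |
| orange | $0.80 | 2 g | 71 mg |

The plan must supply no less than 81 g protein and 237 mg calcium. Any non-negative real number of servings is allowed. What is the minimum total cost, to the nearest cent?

At the optimum either one food covers both requirements or two foods hit both targets exactly; no other combination can be cheaper.
canned tuna only: max(81/22, 237/14) = 16.93 servings → $15.24.
orange only: max(81/2, 237/71) = 40.5 servings → $32.40.
canned tuna + orange with both tight: 3.44 servings and 2.66 servings → $5.22.
The minimum over all feasible corners is $5.22.

$5.22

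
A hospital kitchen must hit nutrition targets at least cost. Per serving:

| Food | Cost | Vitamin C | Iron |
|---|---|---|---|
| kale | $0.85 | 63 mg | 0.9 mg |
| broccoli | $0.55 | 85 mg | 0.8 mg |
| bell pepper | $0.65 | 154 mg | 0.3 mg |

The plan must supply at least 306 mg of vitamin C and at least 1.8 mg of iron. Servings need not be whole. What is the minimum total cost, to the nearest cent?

$1.65

The cheapest plan sits at a corner of the feasible region — with two constraints it uses at most two foods.
kale only: max(306/63, 1.8/0.9) = 4.857 servings → $4.13.
broccoli only: max(306/85, 1.8/0.8) = 3.6 servings → $1.98.
bell pepper only: max(306/154, 1.8/0.3) = 6 servings → $3.90.
kale + broccoli with both targets exact would need a negative amount; discard.
kale + bell pepper with both tight: 1.549 servings and 1.353 servings → $2.20.
broccoli + bell pepper with both tight: 1.898 servings and 0.9396 servings → $1.65.
Cheapest feasible corner: $1.65.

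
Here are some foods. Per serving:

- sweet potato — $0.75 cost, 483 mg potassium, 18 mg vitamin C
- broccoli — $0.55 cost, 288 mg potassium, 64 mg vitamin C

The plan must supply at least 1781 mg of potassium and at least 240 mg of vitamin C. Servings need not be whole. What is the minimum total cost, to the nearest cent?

$3.10

The cheapest plan sits at a corner of the feasible region — with two constraints it uses at most two foods.
sweet potato only: max(1781/483, 240/18) = 13.33 servings → $10.00.
broccoli only: max(1781/288, 240/64) = 6.184 servings → $3.40.
sweet potato + broccoli with both tight: 1.744 servings and 3.26 servings → $3.10.
So the least-cost plan costs $3.10.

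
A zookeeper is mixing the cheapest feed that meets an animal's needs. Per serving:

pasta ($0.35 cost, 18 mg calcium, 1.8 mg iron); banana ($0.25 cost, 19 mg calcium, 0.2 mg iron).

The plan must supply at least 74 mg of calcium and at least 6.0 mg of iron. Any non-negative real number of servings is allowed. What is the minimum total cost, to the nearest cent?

$1.34

Minimising a linear cost over {calcium ≥ 74, iron ≥ 6.0, servings ≥ 0} — the optimum is at a vertex, using one or two foods.
pasta only: max(74/18, 6.0/1.8) = 4.111 servings → $1.44.
banana only: max(74/19, 6.0/0.2) = 30 servings → $7.50.
pasta + banana with both tight: 3.242 servings and 0.8235 servings → $1.34.
Cheapest feasible corner: $1.34.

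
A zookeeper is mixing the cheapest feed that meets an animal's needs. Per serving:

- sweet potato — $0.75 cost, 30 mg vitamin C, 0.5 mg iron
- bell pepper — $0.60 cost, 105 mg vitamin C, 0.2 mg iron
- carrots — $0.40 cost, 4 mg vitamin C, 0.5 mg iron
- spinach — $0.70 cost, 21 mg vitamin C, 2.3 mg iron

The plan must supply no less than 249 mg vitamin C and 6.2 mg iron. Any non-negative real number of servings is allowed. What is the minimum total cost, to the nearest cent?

$2.89

This is a tiny linear program; its minimum lies at a vertex of the feasible set. List the vertices and price them.
sweet potato only: max(249/30, 6.2/0.5) = 12.4 servings → $9.30.
bell pepper only: max(249/105, 6.2/0.2) = 31 servings → $18.60.
carrots only: max(249/4, 6.2/0.5) = 62.25 servings → $24.90.
spinach only: max(249/21, 6.2/2.3) = 11.86 servings → $8.30.
sweet potato + bell pepper with both targets exact would need a negative amount; discard.
sweet potato + carrots with both tight: 7.669 servings and 4.731 servings → $7.64.
sweet potato + spinach with both tight: 7.564 servings and 1.051 servings → $6.41.
bell pepper + carrots with both tight: 1.928 servings and 11.63 servings → $5.81.
bell pepper + spinach with both tight: 1.865 servings and 2.534 servings → $2.89.
carrots + spinach: intersection lies outside the first quadrant.
The minimum over all feasible corners is $2.89.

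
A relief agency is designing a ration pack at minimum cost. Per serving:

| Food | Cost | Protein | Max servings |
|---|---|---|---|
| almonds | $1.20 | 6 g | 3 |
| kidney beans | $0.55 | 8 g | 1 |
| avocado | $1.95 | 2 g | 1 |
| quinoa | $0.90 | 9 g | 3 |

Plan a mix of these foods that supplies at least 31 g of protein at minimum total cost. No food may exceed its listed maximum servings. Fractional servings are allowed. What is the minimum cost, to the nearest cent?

$2.85

Cost per g of protein: kidney beans $0.0688, quinoa $0.1000, almonds $0.2000, avocado $0.9750.
Take 1 serving of kidney beans: +8.0 g protein for $0.55 (total $0.55, still need 23.0 g).
Take 2.556 servings of quinoa: +23.0 g protein for $2.30 (total $2.85, still need 0.0 g).
Filling from the cheapest source first is optimal under one linear minimum: $2.85.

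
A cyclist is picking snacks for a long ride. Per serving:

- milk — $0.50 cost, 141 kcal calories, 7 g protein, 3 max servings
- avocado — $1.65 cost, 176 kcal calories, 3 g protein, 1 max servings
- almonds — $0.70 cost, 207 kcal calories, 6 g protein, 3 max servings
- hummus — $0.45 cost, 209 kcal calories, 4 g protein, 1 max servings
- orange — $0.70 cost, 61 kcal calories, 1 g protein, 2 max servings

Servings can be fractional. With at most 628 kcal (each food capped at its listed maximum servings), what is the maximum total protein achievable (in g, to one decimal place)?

26.9 g

Protein per kcal: milk 0.04965, almonds 0.02899, hummus 0.01914, avocado 0.01705, orange 0.01639.
Take 3 servings of milk: uses 423 kcal, +21.0 g protein (running total 21.0 g).
Take 0.9903 servings of almonds: uses 205 kcal, +5.9 g protein (running total 26.9 g).
Filling greedily by protein-per-kcal is optimal for one linear limit, giving 26.9 g.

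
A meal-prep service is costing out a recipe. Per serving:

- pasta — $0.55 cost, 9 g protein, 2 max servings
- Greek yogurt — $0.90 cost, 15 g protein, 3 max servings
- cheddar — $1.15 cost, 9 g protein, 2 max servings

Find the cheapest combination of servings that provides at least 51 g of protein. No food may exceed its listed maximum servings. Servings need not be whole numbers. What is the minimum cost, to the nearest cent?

Cost per g of protein: Greek yogurt $0.0600, pasta $0.0611, cheddar $0.1278.
Take 3 servings of Greek yogurt: +45.0 g protein for $2.70 (total $2.70, still need 6.0 g).
Take 0.6667 servings of pasta: +6.0 g protein for $0.37 (total $3.07, still need 0.0 g).
Filling from the cheapest source first is optimal under one linear minimum: $3.07.

$3.07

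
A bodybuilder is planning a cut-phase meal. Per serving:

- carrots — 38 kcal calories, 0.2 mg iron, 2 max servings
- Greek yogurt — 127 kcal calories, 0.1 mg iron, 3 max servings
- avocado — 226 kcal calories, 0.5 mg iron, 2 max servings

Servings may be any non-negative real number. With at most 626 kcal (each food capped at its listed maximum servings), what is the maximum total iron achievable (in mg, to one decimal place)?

Iron per kcal: carrots 0.005263, avocado 0.002212, Greek yogurt 0.0007874.
Take 2 servings of carrots: uses 76 kcal, +0.4 mg iron (running total 0.4 mg).
Take 2 servings of avocado: uses 452 kcal, +1.0 mg iron (running total 1.4 mg).
Take 0.7717 servings of Greek yogurt: uses 98 kcal, +0.1 mg iron (running total 1.5 mg).
Greedy by best ratio exhausts the calories allowance optimally: 1.5 mg.

1.5 mg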